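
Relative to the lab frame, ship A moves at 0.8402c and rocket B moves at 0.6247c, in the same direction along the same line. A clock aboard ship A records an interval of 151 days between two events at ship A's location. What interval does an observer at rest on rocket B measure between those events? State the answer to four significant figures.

The velocity of ship A relative to rocket B is (0.8402 − 0.6247)c / (1 − 0.8402×0.6247) = 0.45356c; relative speed 0.45356c.
γ for this relative speed: γ = 1/√(1 − 0.205717) = 1.1221.
Ship A's interval is proper; time dilation gives Δt_B = γΔτ = 1.1221 × 151 days = 169.4 days.

169.4 days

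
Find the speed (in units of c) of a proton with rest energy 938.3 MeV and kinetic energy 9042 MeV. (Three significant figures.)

K = (γ−1)mc², so γ = 1 + 9042/938.3 = 10.637.
Then v/c = √(1 − γ⁻²) = √(1 − 0.00883816) = √0.99116184 = 0.996.

0.996c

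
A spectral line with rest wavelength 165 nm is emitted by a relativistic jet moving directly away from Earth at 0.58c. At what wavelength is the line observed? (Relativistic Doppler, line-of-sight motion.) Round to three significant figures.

Relativistic Doppler for wavelength: λ_obs = λ_src · √((1+β)/(1−β)).
With β = 0.58: factor = √(1.58/0.42) = 1.9396.
λ_obs = 165 × 1.9396 = 320 nm.

320 nm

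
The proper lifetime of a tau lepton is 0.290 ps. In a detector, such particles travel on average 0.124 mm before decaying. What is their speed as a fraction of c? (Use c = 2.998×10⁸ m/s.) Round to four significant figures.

Let x = d/(cτ) = 1.240×10^-4 m / (2.998×10⁸ m/s × 2.900×10^-13 s) = 1.4262. Since d = βγcτ, x = βγ = β/√(1−β²).
Solving: β² = x²/(1+x²) = 2.03405/3.03405 = 0.670408, so β = 0.8188.

0.8188c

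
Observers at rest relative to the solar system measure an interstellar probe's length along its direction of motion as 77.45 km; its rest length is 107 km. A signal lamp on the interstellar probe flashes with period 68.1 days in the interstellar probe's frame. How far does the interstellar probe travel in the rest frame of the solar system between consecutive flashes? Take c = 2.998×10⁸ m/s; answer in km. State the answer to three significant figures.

1.68×10^12 km

From L = L₀/γ: γ = 107/77.45 = 1.38154.
β = √(1 − 1/γ²) = 0.68998. Lab-frame period = γτ = 1.38154×68.1 days = 94.083 days. Distance = βc × γτ = 0.68998 × 2.998×10⁸ m/s × 8128771.2 s = 1.6815×10^15 m = 1.68×10^12 km.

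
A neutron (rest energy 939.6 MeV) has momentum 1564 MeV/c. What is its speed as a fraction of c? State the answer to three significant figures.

0.857c

βγ = pc/(mc²) = 1564/939.6 = 1.6645.
Since γ² = 1 + (βγ)² = 3.77056, γ = √3.77056 = 1.94179, and β = (βγ)/γ = 1.6645/1.94179 = 0.857.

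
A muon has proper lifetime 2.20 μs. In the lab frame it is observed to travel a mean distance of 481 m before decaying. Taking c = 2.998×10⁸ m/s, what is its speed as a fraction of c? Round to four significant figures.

0.5892c

Lab distance = (lab lifetime)·v = γτ·βc, so βγ = d/(cτ) = 481.0/(2.998×10⁸ × 2.200×10^-6) = 0.72927.
With βγ = 0.72927: γ² = 1 + (βγ)² = 1.531835, and β = (βγ)/γ = 0.72927/1.23767 = 0.5892.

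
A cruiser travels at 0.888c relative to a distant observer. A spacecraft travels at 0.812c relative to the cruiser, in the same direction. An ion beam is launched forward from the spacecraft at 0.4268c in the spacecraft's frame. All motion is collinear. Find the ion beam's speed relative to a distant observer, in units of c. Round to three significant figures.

Apply u = (u'+v)/(1+u'v) twice. Ion beam in the cruiser frame: (0.4268+0.812)/(1+0.4268·0.812) = 1.2388/1.3465616 = 0.91997c.
That velocity, transformed to the rest frame of a distant observer: (0.91997+0.888)/(1+0.91997·0.888) = 1.80797/1.81693336 = 0.99507c.

0.995c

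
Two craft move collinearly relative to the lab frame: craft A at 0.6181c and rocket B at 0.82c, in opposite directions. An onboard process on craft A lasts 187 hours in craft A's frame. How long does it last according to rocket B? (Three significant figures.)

The velocity of craft A relative to rocket B is (0.6181 + 0.82)c / (1 + 0.6181×0.82) = 0.95438c; relative speed 0.95438c.
γ for this relative speed: γ = 1/√(1 − 0.910841) = 3.349.
The clock on craft A records proper time, so rocket B measures Δt = γΔτ = 3.349 × 187 = 626 hours.

626 hours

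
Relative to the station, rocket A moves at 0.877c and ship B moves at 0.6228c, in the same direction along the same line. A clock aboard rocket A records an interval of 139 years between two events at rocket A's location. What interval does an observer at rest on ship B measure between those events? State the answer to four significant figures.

167.8 years

Transform rocket A's velocity into ship B's frame: (0.877 − 0.6228)/(1 − 0.877·0.6228) = 0.2542/0.4538044, so the relative speed is 0.56015c.
At |u| = 0.56015c, γ = (1 − 0.313768)^(−1/2) = 1.2072.
Rocket A's interval is proper; time dilation gives Δt_B = γΔτ = 1.2072 × 139 years = 167.8 years.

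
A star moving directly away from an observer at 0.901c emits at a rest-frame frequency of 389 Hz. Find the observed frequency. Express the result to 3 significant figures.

88.8 Hz

Relativistic Doppler (source moving away): f_obs = f_src · √((1−β)/(1+β)).
With β = 0.901: factor = √(0.099/1.901) = 0.22821.
f_obs = 389 × 0.22821 = 88.8 Hz.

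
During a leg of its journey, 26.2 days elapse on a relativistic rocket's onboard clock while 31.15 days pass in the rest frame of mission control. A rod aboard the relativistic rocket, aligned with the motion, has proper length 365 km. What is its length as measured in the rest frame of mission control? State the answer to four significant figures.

307.0 km

γ = Δt/Δτ = 31.15/26.2 = 1.18893.
L = L₀/γ = 365/1.18893 = 307.0 km.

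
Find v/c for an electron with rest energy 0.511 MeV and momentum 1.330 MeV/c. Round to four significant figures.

βγ = pc/(mc²) = 1.330/0.511 = 2.6027.
Since γ² = 1 + (βγ)² = 7.77405, γ = √7.77405 = 2.7882, and β = (βγ)/γ = 2.6027/2.7882 = 0.9335.

0.9335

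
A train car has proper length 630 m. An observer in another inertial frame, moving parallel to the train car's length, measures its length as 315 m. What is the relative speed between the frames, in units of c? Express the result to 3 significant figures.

Length contraction gives γ = L₀/L = 630/315 = 2.
β = √(1 − 1/γ²) = √0.75 = 0.866.

0.866c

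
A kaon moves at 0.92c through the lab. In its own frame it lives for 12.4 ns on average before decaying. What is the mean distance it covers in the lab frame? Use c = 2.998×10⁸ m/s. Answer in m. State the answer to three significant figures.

8.73 m

γ = 1/√(1 − β²) = 1/√(1 − 0.8464) = 1/√0.1536 = 1/0.391918 = 2.5516.
Lab-frame lifetime: Δt = γτ = 2.5516 × 12.4 ns = 31.64 ns.
Distance: d = vΔt = 0.92 × 2.998×10⁸ m/s × 3.1640×10^-8 s = 8.73 m.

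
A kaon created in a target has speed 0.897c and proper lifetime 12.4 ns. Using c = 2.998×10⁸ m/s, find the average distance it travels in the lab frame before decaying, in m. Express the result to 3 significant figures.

γ = 1/√(1 − β²) = 1/√(1 − 0.804609) = 1/√0.195391 = 1/0.442031 = 2.2623.
Lab-frame lifetime: Δt = γτ = 2.2623 × 12.4 ns = 28.053 ns.
Distance: d = vΔt = 0.897 × 2.998×10⁸ m/s × 2.8053×10^-8 s = 7.54 m.

7.54 m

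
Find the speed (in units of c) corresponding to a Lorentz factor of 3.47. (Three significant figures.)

β = √(1 − 1/γ²) = √(1 − 1/12.0409) = √0.91695 = 0.958.

0.958c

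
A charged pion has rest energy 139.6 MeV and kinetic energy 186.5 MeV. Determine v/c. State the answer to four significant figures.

K = (γ−1)mc², so γ = 1 + 186.5/139.6 = 2.336.
Then v/c = √(1 − γ⁻²) = √(1 − 0.183254) = √0.816746 = 0.9037.

0.9037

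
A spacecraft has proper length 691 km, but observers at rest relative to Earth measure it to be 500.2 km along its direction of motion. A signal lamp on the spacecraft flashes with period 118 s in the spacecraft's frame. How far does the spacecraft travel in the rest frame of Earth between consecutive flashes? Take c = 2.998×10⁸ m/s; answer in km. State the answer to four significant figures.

From L = L₀/γ: γ = 691/500.2 = 1.38145.
β = √(1 − 1/γ²) = 0.68993. Lab-frame period = γτ = 1.38145×118 s = 163.01 s. Distance = βc × γτ = 0.68993 × 2.998×10⁸ m/s × 163.01 s = 3.3717×10^10 m = 3.372×10^7 km.

3.372×10^7 km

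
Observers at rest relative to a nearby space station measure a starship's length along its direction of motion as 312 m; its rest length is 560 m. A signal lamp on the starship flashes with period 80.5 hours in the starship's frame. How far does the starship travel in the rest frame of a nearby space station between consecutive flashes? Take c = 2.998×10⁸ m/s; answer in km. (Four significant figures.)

1.295×10^11 km

Length contraction gives γ = L₀/L = 560/312 = 1.79487.
β = √(1 − 1/γ²) = 0.83042. Lab-frame period = γτ = 1.79487×80.5 hours = 144.49 hours. Distance = βc × γτ = 0.83042 × 2.998×10⁸ m/s × 520164 s = 1.2950×10^14 m = 1.295×10^11 km.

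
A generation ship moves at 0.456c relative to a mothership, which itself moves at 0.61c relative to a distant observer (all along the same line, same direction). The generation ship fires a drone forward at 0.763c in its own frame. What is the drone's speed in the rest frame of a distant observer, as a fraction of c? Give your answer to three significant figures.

Apply u = (u'+v)/(1+u'v) twice. Drone in the mothership frame: (0.763+0.456)/(1+0.763·0.456) = 1.219/1.347928 = 0.90435c.
That velocity, transformed to the rest frame of a distant observer: (0.90435+0.61)/(1+0.90435·0.61) = 1.51435/1.5516535 = 0.97596c.

0.976c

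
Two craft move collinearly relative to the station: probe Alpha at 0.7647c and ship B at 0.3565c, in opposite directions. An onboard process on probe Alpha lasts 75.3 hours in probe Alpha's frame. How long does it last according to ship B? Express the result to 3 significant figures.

The velocity of probe Alpha relative to ship B is (0.7647 + 0.3565)c / (1 + 0.7647×0.3565) = 0.88102c; relative speed 0.88102c.
At |u| = 0.88102c, γ = (1 − 0.776196)^(−1/2) = 2.1138.
The clock on probe Alpha records proper time, so ship B measures Δt = γΔτ = 2.1138 × 75.3 = 159 hours.

159 hours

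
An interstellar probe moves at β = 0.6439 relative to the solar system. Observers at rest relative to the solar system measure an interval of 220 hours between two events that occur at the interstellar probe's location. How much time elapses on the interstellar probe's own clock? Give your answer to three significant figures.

168 hours

Lorentz factor: γ = (1 − 0.41460721)^(−1/2) = 1.307.
The interstellar probe's clock runs slow as seen from the solar system, so Δτ = Δt/γ = 220/1.307 = 168 hours.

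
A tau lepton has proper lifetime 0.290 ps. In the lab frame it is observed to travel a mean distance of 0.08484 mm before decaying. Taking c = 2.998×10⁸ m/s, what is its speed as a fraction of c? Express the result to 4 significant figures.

d = βγcτ ⇒ βγ = d/(cτ) = 8.484×10^-5 m / (8.6942×10^-5 m) = 0.97582.
β = (βγ)/√(1+(βγ)²) = 0.97582/√1.952225 = 0.6984.

0.6984c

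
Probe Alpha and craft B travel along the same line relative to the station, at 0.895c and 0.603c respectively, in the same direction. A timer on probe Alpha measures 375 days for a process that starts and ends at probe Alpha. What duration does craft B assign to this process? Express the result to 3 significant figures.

485 days

The velocity of probe Alpha relative to craft B is (0.895 − 0.603)c / (1 − 0.895×0.603) = 0.63435c; relative speed 0.63435c.
γ for this relative speed: γ = 1/√(1 − 0.4024) = 1.2936.
The clock on probe Alpha records proper time, so craft B measures Δt = γΔτ = 1.2936 × 375 = 485 days.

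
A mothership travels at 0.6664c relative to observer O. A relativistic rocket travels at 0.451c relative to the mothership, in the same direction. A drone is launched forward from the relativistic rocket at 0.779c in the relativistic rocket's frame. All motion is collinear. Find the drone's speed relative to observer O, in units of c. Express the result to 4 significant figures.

First combine the drone and relativistic rocket (S''→S'): u₁ = (0.779 + 0.451)/(1 + 0.779×0.451) = 1.23/1.351329 = 0.91022.
Then combine with the mothership (S'→S): u = (0.91022 + 0.6664)/(1 + 0.91022×0.6664) = 1.57662/1.606570608 = 0.98136.

0.9814c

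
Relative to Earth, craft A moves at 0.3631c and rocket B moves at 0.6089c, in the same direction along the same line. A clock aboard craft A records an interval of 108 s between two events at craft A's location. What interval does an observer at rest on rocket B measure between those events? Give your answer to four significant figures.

Transform craft A's velocity into rocket B's frame: (0.3631 − 0.6089)/(1 − 0.3631·0.6089) = −0.2458/0.77890841, so the relative speed is 0.31557c.
γ for this relative speed: γ = 1/√(1 − 0.0995844) = 1.0538.
Craft A's interval is proper; time dilation gives Δt_B = γΔτ = 1.0538 × 108 s = 113.8 s.

113.8 s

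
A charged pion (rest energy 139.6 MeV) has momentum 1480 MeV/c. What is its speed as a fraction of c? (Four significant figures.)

0.9956c

pc/(mc²) = 1480/139.6 = 10.602 = βγ = β/√(1−β²).
So β² = x²/(1 + x²) with x = 10.602: x² = 112.402, β² = 112.402/113.402 = 0.991182, β = 0.9956.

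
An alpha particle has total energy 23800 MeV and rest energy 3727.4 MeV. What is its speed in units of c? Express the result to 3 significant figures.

0.988c

Total energy E = γmc² gives γ = 23800/3727.4 = 6.3851.
Hence β = √(1 − 1/γ²) = √(1 − 0.0245281) = √0.9754719 = 0.988.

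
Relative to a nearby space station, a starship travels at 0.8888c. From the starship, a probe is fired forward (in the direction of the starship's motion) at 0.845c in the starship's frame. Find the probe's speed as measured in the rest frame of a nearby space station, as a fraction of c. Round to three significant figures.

In units of c, u = (u' + v)/(1 + u'v) with u' = 0.845 and v = 0.8888.
Numerator: 0.845 + 0.8888 = 1.7338. Denominator: 1 + (0.845)(0.8888) = 1.751036.
u = 1.7338/1.751036 = 0.99016, so the speed is 0.990c.

0.990c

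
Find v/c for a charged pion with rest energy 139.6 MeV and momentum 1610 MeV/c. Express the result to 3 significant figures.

pc/(mc²) = 1610/139.6 = 11.533 = βγ = β/√(1−β²).
So β² = x²/(1 + x²) with x = 11.533: x² = 133.01, β² = 133.01/134.01 = 0.992538, β = 0.996.

0.996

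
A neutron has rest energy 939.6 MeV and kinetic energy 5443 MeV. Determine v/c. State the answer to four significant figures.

0.9891

K = (γ−1)mc², so γ = 1 + 5443/939.6 = 6.7929.
Then v/c = √(1 − γ⁻²) = √(1 − 0.0216715) = √0.9783285 = 0.9891.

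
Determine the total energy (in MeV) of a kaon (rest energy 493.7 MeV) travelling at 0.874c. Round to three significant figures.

γ = 1/√(1 − β²) = 1/√(1 − 0.763876) = 1/√0.236124 = 1/0.485926 = 2.0579.
Total energy: E = γmc² = 2.0579 × 493.7 MeV = 1020 MeV.

1020 MeV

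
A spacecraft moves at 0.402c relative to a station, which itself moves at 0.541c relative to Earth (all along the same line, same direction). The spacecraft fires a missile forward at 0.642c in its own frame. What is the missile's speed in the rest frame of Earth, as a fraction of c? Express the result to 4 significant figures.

Apply u = (u'+v)/(1+u'v) twice. Missile in the station frame: (0.642+0.402)/(1+0.642·0.402) = 1.044/1.258084 = 0.82983c.
That velocity, transformed to the rest frame of Earth: (0.82983+0.541)/(1+0.82983·0.541) = 1.37083/1.44893803 = 0.94609c.

0.9461c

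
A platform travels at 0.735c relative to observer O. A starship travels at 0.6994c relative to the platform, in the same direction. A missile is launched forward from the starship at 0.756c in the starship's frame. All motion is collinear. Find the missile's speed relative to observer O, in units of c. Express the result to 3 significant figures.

Apply u = (u'+v)/(1+u'v) twice. Missile in the platform frame: (0.756+0.6994)/(1+0.756·0.6994) = 1.4554/1.5287464 = 0.95202c.
That velocity, transformed to the rest frame of observer O: (0.95202+0.735)/(1+0.95202·0.735) = 1.68702/1.6997347 = 0.99252c.

0.993c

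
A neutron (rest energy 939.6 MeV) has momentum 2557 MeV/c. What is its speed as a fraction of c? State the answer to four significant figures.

0.9386c

pc/(mc²) = 2557/939.6 = 2.7214 = βγ = β/√(1−β²).
So β² = x²/(1 + x²) with x = 2.7214: x² = 7.40602, β² = 7.40602/8.40602 = 0.881038, β = 0.9386.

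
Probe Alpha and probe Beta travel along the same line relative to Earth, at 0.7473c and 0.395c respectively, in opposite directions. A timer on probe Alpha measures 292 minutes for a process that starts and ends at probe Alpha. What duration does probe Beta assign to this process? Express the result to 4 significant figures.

619.5 minutes

The velocity of probe Alpha relative to probe Beta is (0.7473 + 0.395)c / (1 + 0.7473×0.395) = 0.88196c; relative speed 0.88196c.
γ for this relative speed: γ = 1/√(1 − 0.777853) = 2.1217.
The clock on probe Alpha records proper time, so probe Beta measures Δt = γΔτ = 2.1217 × 292 = 619.5 minutes.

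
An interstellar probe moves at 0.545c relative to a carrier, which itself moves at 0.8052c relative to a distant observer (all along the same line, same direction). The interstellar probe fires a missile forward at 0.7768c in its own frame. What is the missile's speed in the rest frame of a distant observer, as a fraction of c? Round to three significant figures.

0.992c

Compose velocities in two stages. Stage 1 (into S'): u₁ = (0.7768+0.545)/(1+0.7768×0.545) = 0.92865.
Stage 2 (into S): u = (0.92865+0.8052)/(1+0.92865×0.8052) = 0.99205, so the speed is 0.992c.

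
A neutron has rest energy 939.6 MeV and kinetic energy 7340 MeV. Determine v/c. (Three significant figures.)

0.994

K = (γ−1)mc², so γ = 1 + 7340/939.6 = 8.8118.
Then v/c = √(1 − γ⁻²) = √(1 − 0.0128787) = √0.9871213 = 0.994.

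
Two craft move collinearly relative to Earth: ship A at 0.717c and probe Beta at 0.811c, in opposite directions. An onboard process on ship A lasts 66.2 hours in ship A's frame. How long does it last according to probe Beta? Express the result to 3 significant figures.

257 hours

Speed of ship A in probe Beta's frame: u = (v_A + v_B)/(1 + v_A v_B/c²) = (0.717 + 0.811)/(1 + 0.717×0.811) = 1.528/1.581487 = 0.96618; |u| = 0.96618c.
γ for this relative speed: γ = 1/√(1 − 0.933504) = 3.878.
The clock on ship A records proper time, so probe Beta measures Δt = γΔτ = 3.878 × 66.2 = 257 hours.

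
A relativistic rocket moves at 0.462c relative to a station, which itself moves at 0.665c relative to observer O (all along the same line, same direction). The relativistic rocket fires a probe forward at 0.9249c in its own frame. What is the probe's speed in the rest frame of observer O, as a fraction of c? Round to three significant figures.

Apply u = (u'+v)/(1+u'v) twice. Probe in the station frame: (0.9249+0.462)/(1+0.9249·0.462) = 1.3869/1.4273038 = 0.97169c.
That velocity, transformed to the rest frame of observer O: (0.97169+0.665)/(1+0.97169·0.665) = 1.63669/1.64617385 = 0.99424c.

0.994c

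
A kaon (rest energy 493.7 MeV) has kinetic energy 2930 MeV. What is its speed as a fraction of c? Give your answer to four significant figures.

K = (γ−1)mc², so γ = 1 + 2930/493.7 = 6.9348.
Then v/c = √(1 − γ⁻²) = √(1 − 0.0207937) = √0.9792063 = 0.9895.

0.9895c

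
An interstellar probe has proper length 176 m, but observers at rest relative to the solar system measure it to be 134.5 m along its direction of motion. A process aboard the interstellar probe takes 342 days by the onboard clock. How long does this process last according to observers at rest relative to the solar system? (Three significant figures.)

γ = L₀/L = 176/134.5 = 1.30855.
The same γ dilates the second interval: 1.30855 × 342 days = 448 days.

448 days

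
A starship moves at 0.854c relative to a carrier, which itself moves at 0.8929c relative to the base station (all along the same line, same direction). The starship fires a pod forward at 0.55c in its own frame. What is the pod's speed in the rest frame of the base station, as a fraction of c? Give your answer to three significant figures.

Compose velocities in two stages. Stage 1 (into S'): u₁ = (0.55+0.854)/(1+0.55×0.854) = 0.9553.
Stage 2 (into S): u = (0.9553+0.8929)/(1+0.9553×0.8929) = 0.99742, so the speed is 0.997c.

0.997c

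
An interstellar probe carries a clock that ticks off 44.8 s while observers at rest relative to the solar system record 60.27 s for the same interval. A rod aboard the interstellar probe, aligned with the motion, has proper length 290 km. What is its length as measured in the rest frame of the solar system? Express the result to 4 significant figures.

215.6 km

γ = Δt/Δτ = 60.27/44.8 = 1.34531.
L = L₀/γ = 290/1.34531 = 215.6 km.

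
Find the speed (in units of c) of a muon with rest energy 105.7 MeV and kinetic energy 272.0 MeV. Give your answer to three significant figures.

γ = 1 + K/(mc²) = 1 + 272.0/105.7 = 3.5733.
β = √(1 − 1/γ²) = √(1 − 0.0783179) = √0.9216821 = 0.960.

0.960c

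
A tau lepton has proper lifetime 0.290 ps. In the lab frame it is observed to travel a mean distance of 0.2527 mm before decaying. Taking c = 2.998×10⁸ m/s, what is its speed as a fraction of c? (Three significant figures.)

Lab distance = (lab lifetime)·v = γτ·βc, so βγ = d/(cτ) = 2.527×10^-4/(2.998×10⁸ × 2.900×10^-13) = 2.9065.
With βγ = 2.9065: γ² = 1 + (βγ)² = 9.44774, and β = (βγ)/γ = 2.9065/3.07372 = 0.946.

0.946c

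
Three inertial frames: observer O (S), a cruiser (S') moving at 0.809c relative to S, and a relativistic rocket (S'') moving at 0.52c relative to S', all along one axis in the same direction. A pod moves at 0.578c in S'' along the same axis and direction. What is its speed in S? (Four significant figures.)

First combine the pod and relativistic rocket (S''→S'): u₁ = (0.578 + 0.52)/(1 + 0.578×0.52) = 1.098/1.30056 = 0.84425.
Then combine with the cruiser (S'→S): u = (0.84425 + 0.809)/(1 + 0.84425×0.809) = 1.65325/1.68299825 = 0.98232.

0.9823c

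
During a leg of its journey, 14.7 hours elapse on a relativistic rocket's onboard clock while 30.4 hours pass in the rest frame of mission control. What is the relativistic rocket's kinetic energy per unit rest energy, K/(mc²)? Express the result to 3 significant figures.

1.07

γ = Δt/Δτ = 30.4/14.7 = 2.06803.
Since K = (γ−1)mc², K/(mc²) = 2.06803 − 1 = 1.07.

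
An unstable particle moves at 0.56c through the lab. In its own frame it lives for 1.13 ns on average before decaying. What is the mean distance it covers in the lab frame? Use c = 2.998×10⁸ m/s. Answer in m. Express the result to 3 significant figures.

γ = 1/√(1 − β²) = 1/√(1 − 0.3136) = 1/√0.6864 = 1/0.828493 = 1.207.
Lab-frame lifetime: Δt = γτ = 1.207 × 1.13 ns = 1.3639 ns.
Distance: d = vΔt = 0.56 × 2.998×10⁸ m/s × 1.3639×10^-9 s = 0.229 m.

0.229 m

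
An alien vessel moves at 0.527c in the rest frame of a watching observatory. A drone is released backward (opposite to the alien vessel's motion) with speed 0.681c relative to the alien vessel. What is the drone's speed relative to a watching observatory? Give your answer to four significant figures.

Relativistic velocity addition: u = (u' + v)/(1 + u'v/c²), with u' = −0.681c and v = 0.527c.
Numerator: −0.681 + 0.527 = −0.154. Denominator: 1 + (−0.681)(0.527) = 0.641113.
u = −0.154/0.641113 = −0.24021, so the speed is 0.2402c.

0.2402c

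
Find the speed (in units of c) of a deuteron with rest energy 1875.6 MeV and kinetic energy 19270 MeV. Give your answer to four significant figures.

0.9961c

K = (γ−1)mc², so γ = 1 + 19270/1875.6 = 11.274.
Then v/c = √(1 − γ⁻²) = √(1 − 0.00786763) = √0.99213237 = 0.9961.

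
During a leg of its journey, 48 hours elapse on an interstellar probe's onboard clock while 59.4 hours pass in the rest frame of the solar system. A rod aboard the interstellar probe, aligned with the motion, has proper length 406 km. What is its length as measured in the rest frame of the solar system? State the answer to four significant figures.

328.1 km

γ = Δt/Δτ = 59.4/48 = 1.2375.
L = L₀/γ = 406/1.2375 = 328.1 km.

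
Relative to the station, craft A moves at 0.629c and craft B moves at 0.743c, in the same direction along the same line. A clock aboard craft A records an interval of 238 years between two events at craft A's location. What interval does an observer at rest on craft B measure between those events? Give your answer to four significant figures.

The velocity of craft A relative to craft B is (0.629 − 0.743)c / (1 − 0.629×0.743) = −0.21402c; relative speed 0.21402c.
At |u| = 0.21402c, γ = (1 − 0.0458046)^(−1/2) = 1.0237.
Craft A's interval is proper; time dilation gives Δt_B = γΔτ = 1.0237 × 238 years = 243.6 years.

243.6 years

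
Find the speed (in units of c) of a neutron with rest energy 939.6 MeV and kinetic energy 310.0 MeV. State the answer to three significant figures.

0.659c

γ = 1 + K/(mc²) = 1 + 310.0/939.6 = 1.3299.
β = √(1 − 1/γ²) = √(1 − 0.565408) = √0.434592 = 0.659.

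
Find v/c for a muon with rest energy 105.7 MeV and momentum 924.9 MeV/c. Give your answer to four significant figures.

βγ = pc/(mc²) = 924.9/105.7 = 8.7502.
Since γ² = 1 + (βγ)² = 77.566, γ = √77.566 = 8.80716, and β = (βγ)/γ = 8.7502/8.80716 = 0.9935.

0.9935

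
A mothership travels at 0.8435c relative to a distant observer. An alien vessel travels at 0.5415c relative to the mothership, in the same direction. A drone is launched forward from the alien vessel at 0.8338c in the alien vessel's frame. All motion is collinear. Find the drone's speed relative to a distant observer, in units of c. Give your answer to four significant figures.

Apply u = (u'+v)/(1+u'v) twice. Drone in the mothership frame: (0.8338+0.5415)/(1+0.8338·0.5415) = 1.3753/1.4515027 = 0.9475c.
That velocity, transformed to the rest frame of a distant observer: (0.9475+0.8435)/(1+0.9475·0.8435) = 1.791/1.79921625 = 0.99543c.

0.9954c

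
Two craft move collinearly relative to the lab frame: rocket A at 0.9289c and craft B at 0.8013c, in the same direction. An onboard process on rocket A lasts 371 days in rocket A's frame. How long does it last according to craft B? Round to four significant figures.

Transform rocket A's velocity into craft B's frame: (0.9289 − 0.8013)/(1 − 0.9289·0.8013) = 0.1276/0.25567243, so the relative speed is 0.49908c.
At |u| = 0.49908c, γ = (1 − 0.249081)^(−1/2) = 1.154.
The clock on rocket A records proper time, so craft B measures Δt = γΔτ = 1.154 × 371 = 428.1 days.

428.1 days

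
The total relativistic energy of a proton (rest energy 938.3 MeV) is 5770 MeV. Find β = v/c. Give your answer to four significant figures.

Total energy E = γmc² gives γ = 5770/938.3 = 6.1494.
Hence β = √(1 − 1/γ²) = √(1 − 0.0264444) = √0.9735556 = 0.9867.

0.9867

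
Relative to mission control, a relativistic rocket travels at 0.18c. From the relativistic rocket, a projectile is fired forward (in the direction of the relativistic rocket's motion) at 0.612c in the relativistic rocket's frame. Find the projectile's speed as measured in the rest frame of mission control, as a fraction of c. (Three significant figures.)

In units of c, u = (u' + v)/(1 + u'v) with u' = 0.612 and v = 0.18.
Numerator: 0.612 + 0.18 = 0.792. Denominator: 1 + (0.612)(0.18) = 1.11016.
u = 0.792/1.11016 = 0.71341, so the speed is 0.713c.

0.713c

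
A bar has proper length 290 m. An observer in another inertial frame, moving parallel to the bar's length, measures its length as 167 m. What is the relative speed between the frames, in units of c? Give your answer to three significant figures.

0.818c

Length contraction gives γ = L₀/L = 290/167 = 1.7365.
β = √(1 − 1/γ²) = √0.668373 = 0.818.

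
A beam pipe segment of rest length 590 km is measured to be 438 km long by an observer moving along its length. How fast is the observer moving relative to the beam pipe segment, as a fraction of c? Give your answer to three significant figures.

Length contraction gives γ = L₀/L = 590/438 = 1.347.
β = √(1 − 1/γ²) = √0.448856 = 0.670.

0.670c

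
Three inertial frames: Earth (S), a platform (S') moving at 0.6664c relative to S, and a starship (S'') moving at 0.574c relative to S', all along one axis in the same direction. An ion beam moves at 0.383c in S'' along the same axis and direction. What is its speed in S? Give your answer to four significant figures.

0.9528c

Apply u = (u'+v)/(1+u'v) twice. Ion beam in the platform frame: (0.383+0.574)/(1+0.383·0.574) = 0.957/1.219842 = 0.78453c.
That velocity, transformed to the rest frame of Earth: (0.78453+0.6664)/(1+0.78453·0.6664) = 1.45093/1.522810792 = 0.9528c.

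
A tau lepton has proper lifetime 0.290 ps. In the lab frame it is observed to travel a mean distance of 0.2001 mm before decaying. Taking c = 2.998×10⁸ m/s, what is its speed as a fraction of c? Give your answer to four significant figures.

0.9172c

d = βγcτ ⇒ βγ = d/(cτ) = 2.001×10^-4 m / (8.6942×10^-5 m) = 2.3015.
β = (βγ)/√(1+(βγ)²) = 2.3015/√6.2969 = 0.9172.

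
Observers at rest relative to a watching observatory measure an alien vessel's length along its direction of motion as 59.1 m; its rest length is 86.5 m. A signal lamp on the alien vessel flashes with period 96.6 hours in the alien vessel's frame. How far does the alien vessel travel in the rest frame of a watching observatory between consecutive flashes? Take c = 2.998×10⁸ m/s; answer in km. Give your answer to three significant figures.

1.11×10^11 km

Length contraction gives γ = L₀/L = 86.5/59.1 = 1.46362.
β = √(1 − 1/γ²) = 0.7302. Lab-frame period = γτ = 1.46362×96.6 hours = 141.39 hours. Distance = βc × γτ = 0.7302 × 2.998×10⁸ m/s × 509004 s = 1.1143×10^14 m = 1.11×10^11 km.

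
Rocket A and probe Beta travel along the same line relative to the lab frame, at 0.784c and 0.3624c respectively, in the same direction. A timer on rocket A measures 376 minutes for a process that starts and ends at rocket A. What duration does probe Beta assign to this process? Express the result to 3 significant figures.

465 minutes

Speed of rocket A in probe Beta's frame: u = (v_A − v_B)/(1 − v_A v_B/c²) = (0.784 − 0.3624)/(1 − 0.784×0.3624) = 0.4216/0.7158784 = 0.58893; |u| = 0.58893c.
γ for this relative speed: γ = 1/√(1 − 0.346839) = 1.2373.
Rocket A's interval is proper; time dilation gives Δt_B = γΔτ = 1.2373 × 376 minutes = 465 minutes.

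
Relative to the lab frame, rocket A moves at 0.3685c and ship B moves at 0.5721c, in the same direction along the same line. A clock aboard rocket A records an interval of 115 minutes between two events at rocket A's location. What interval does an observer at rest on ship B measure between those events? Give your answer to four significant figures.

119.0 minutes

The velocity of rocket A relative to ship B is (0.3685 − 0.5721)c / (1 − 0.3685×0.5721) = −0.25799c; relative speed 0.25799c.
At |u| = 0.25799c, γ = (1 − 0.0665588)^(−1/2) = 1.035.
The clock on rocket A records proper time, so ship B measures Δt = γΔτ = 1.035 × 115 = 119.0 minutes.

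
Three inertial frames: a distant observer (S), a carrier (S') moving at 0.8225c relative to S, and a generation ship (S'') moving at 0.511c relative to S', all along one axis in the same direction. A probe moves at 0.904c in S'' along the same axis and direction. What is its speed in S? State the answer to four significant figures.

Apply u = (u'+v)/(1+u'v) twice. Probe in the carrier frame: (0.904+0.511)/(1+0.904·0.511) = 1.415/1.461944 = 0.96789c.
That velocity, transformed to the rest frame of a distant observer: (0.96789+0.8225)/(1+0.96789·0.8225) = 1.79039/1.796089525 = 0.99683c.

0.9968c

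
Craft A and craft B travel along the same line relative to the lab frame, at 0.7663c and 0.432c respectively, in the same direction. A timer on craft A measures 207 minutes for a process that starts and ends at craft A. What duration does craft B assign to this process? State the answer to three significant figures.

239 minutes

Speed of craft A in craft B's frame: u = (v_A − v_B)/(1 − v_A v_B/c²) = (0.7663 − 0.432)/(1 − 0.7663×0.432) = 0.3343/0.6689584 = 0.49973; |u| = 0.49973c.
At |u| = 0.49973c, γ = (1 − 0.24973)^(−1/2) = 1.1545.
Craft A's interval is proper; time dilation gives Δt_B = γΔτ = 1.1545 × 207 minutes = 239 minutes.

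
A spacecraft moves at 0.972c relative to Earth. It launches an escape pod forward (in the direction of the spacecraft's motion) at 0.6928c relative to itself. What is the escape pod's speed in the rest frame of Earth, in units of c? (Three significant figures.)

0.995c

Relativistic velocity addition: u = (u' + v)/(1 + u'v/c²), with u' = 0.6928c and v = 0.972c.
Numerator: 0.6928 + 0.972 = 1.6648. Denominator: 1 + (0.6928)(0.972) = 1.6734016.
u = 1.6648/1.6734016 = 0.99486, so the speed is 0.995c.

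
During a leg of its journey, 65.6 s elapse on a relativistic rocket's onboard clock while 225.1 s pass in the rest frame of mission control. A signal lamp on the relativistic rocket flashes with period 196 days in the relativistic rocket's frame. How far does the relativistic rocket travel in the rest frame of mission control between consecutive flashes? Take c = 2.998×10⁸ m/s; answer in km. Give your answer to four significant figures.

γ = Δt/Δτ = 225.1/65.6 = 3.4314.
β = √(1 − 1/γ²) = 0.95659. Lab-frame period = γτ = 3.4314×196 days = 672.55 days. Distance = βc × γτ = 0.95659 × 2.998×10⁸ m/s × 58108320 s = 1.6665×10^16 m = 1.666×10^13 km.

1.666×10^13 km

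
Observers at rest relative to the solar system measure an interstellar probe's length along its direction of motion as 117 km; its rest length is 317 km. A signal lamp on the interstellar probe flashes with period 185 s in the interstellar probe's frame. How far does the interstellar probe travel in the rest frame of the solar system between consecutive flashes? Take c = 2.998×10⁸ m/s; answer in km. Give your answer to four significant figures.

γ = L₀/L = 317/117 = 2.7094.
β = √(1 − 1/γ²) = 0.9294. Lab-frame period = γτ = 2.7094×185 s = 501.24 s. Distance = βc × γτ = 0.9294 × 2.998×10⁸ m/s × 501.24 s = 1.3966×10^11 m = 1.397×10^8 km.

1.397×10^8 km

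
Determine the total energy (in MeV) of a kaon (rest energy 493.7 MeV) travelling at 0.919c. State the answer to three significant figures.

1250 MeV

Lorentz factor: γ = (1 − 0.844561)^(−1/2) = 2.5364.
Total energy: E = γmc² = 2.5364 × 493.7 MeV = 1250 MeV.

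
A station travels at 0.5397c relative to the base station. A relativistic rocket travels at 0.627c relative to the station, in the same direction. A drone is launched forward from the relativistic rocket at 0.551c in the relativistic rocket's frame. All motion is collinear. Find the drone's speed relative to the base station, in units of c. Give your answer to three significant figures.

0.961c

First combine the drone and relativistic rocket (S''→S'): u₁ = (0.551 + 0.627)/(1 + 0.551×0.627) = 1.178/1.345477 = 0.87553.
Then combine with the station (S'→S): u = (0.87553 + 0.5397)/(1 + 0.87553×0.5397) = 1.41523/1.472523541 = 0.96109.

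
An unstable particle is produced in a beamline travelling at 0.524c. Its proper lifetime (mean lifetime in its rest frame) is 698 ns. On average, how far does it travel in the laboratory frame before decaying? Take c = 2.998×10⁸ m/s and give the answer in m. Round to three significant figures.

129 m

With β = 0.524, γ = 1/√(1 − 0.524²) = 1/√0.725424 = 1.1741.
Lab-frame lifetime: Δt = γτ = 1.1741 × 698 ns = 819.52 ns.
Distance: d = vΔt = 0.524 × 2.998×10⁸ m/s × 8.1952×10^-7 s = 129 m.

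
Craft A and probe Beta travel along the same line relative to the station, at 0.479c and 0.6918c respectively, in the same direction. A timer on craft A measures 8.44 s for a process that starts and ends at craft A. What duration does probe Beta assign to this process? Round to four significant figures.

The velocity of craft A relative to probe Beta is (0.479 − 0.6918)c / (1 − 0.479×0.6918) = −0.31826c; relative speed 0.31826c.
At |u| = 0.31826c, γ = (1 − 0.101289)^(−1/2) = 1.0548.
The clock on craft A records proper time, so probe Beta measures Δt = γΔτ = 1.0548 × 8.44 = 8.903 s.

8.903 s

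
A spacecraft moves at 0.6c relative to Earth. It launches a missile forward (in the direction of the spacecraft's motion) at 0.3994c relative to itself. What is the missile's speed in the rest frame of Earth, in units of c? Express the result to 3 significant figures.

Relativistic velocity addition: u = (u' + v)/(1 + u'v/c²), with u' = 0.3994c and v = 0.6c.
Numerator: 0.3994 + 0.6 = 0.9994. Denominator: 1 + (0.3994)(0.6) = 1.23964.
u = 0.9994/1.23964 = 0.8062, so the speed is 0.806c.

0.806c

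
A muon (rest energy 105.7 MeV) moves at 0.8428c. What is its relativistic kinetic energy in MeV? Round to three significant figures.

90.7 MeV

γ = 1/√(1 − β²) = 1/√(1 − 0.71031184) = 1/√0.28968816 = 1/0.538227 = 1.85795.
Kinetic energy: K = (γ − 1)mc² = (1.85795 − 1) × 105.7 MeV = 0.85795 × 105.7 = 90.7 MeV.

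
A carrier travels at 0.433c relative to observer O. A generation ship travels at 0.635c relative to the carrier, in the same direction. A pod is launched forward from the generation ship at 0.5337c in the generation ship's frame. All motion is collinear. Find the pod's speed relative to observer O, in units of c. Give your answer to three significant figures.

Compose velocities in two stages. Stage 1 (into S'): u₁ = (0.5337+0.635)/(1+0.5337×0.635) = 0.87288.
Stage 2 (into S): u = (0.87288+0.433)/(1+0.87288×0.433) = 0.94769, so the speed is 0.948c.

0.948c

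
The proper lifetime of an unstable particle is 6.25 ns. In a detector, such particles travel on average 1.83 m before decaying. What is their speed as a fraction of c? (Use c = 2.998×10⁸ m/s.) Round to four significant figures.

0.6987c

Let x = d/(cτ) = 1.830 m / (2.998×10⁸ m/s × 6.250×10^-9 s) = 0.97665. Since d = βγcτ, x = βγ = β/√(1−β²).
Solving: β² = x²/(1+x²) = 0.953845/1.953845 = 0.488189, so β = 0.6987.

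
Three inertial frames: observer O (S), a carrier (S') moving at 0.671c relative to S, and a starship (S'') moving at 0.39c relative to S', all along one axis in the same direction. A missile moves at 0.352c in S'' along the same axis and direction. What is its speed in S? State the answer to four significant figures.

0.9205c

First combine the missile and starship (S''→S'): u₁ = (0.352 + 0.39)/(1 + 0.352×0.39) = 0.742/1.13728 = 0.65243.
Then combine with the carrier (S'→S): u = (0.65243 + 0.671)/(1 + 0.65243×0.671) = 1.32343/1.43778053 = 0.92047.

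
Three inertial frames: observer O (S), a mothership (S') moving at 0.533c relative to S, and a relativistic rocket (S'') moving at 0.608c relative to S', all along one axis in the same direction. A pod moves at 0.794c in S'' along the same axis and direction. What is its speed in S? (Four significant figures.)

Apply u = (u'+v)/(1+u'v) twice. Pod in the mothership frame: (0.794+0.608)/(1+0.794·0.608) = 1.402/1.482752 = 0.94554c.
That velocity, transformed to the rest frame of observer O: (0.94554+0.533)/(1+0.94554·0.533) = 1.47854/1.50397282 = 0.98309c.

0.9831c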